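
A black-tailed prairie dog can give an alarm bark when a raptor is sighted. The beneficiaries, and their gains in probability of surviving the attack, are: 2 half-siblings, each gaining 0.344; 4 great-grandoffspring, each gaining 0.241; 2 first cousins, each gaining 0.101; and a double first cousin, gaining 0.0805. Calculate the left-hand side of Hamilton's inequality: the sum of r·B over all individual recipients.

r to a half-sibling = 0.25 (half-sibs share one parent — one path of length 2: r = (1/2)^2 = 1/4).
r to a great-grandoffspring = 1/8 (three parent–offspring links: r = (1/2)^3 = 1/8).
r to a first cousin = 1/8 (first cousins share one grandparent pair — two paths of length 4: r = 2·(1/2)^4 = 1/8).
r to a double first cousin = 1/4 (double first cousins share both grandparent pairs — four paths of length 4: r = 4·(1/2)^4 = 1/4).
Summing one r·B term per recipient: 2·0.25·0.344 + 4·0.125·0.241 + 2·0.125·0.101 + 1·0.25·0.0805 = 0.337875.

0.337875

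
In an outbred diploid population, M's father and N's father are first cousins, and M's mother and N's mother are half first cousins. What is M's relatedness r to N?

With two independent routes of shared ancestry, r is the sum of the two contributions.
M and N are related in two ways: second cousins through their fathers (r = 1/32) and half second cousins through their mothers (r = 1/64).
r = 1/32 + 1/64 = 0.046875.

0.046875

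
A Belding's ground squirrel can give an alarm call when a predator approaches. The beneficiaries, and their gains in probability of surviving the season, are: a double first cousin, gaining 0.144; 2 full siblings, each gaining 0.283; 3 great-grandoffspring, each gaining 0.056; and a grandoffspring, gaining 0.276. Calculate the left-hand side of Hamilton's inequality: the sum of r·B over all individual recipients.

r to a double first cousin = 1/4 (double first cousins share both grandparent pairs — four paths of length 4: r = 4·(1/2)^4 = 1/4).
r to a full sibling = 0.5 (full sibs share both parents — two paths of length 2: r = 2·(1/2)^2 = 1/2).
r to a great-grandoffspring = 0.125 (three parent–offspring links: r = (1/2)^3 = 1/8).
r to a grandoffspring = 1/4 (two parent–offspring links: r = (1/2)^2 = 1/4).
Summing one r·B term per recipient: 1·0.25·0.144 + 2·0.5·0.283 + 3·0.125·0.056 + 1·0.25·0.276 = 0.409.

0.409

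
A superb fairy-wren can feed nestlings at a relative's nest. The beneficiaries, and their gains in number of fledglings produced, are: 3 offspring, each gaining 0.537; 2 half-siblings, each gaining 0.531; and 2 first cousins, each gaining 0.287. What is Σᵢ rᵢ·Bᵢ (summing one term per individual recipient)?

1.14275

r to an offspring = 0.5 (one parent–offspring link: r = (1/2)^1 = 1/2).
r to a half-sibling = 0.25 (half-sibs share one parent — one path of length 2: r = (1/2)^2 = 1/4).
r to a first cousin = 1/8 (first cousins share one grandparent pair — two paths of length 4: r = 2·(1/2)^4 = 1/8).
Summing one r·B term per recipient: 3·0.5·0.537 + 2·0.25·0.531 + 2·0.125·0.287 = 1.14275.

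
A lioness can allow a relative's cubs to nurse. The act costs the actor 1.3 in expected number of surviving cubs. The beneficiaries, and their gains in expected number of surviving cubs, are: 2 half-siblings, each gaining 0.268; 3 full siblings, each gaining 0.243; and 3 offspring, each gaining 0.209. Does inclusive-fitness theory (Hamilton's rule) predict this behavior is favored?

Hamilton's rule: the trait is favored when the sum of r·B over every recipient exceeds the actor's cost C.
r to a half-sibling = 0.25 (half-sibs share one parent — one path of length 2: r = (1/2)^2 = 1/4).
r to a full sibling = 1/2 (full sibs share both parents — two paths of length 2: r = 2·(1/2)^2 = 1/2).
r to an offspring = 1/2 (one parent–offspring link: r = (1/2)^1 = 1/2).
Summing one r·B term per recipient: 2·0.25·0.268 + 3·0.5·0.243 + 3·0.5·0.209 = 0.812.
0.812 < 1.3: the indirect benefit is less than the cost.

No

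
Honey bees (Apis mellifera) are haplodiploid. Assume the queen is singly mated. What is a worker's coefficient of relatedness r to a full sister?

Haplodiploid full sisters inherit their father's entire haploid genome identically (contributing 1/2) and on average half of their mother's contribution (1/2 · 1/2 = 1/4); r = 1/2 + 1/4 = 3/4.

0.75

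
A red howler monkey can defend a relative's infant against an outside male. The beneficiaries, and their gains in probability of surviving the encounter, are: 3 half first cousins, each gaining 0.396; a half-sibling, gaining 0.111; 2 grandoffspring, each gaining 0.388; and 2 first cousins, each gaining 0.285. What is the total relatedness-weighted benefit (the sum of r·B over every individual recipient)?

0.36725

r to a half first cousin = 0.0625 (half first cousins share one grandparent — one path of length 4: r = (1/2)^4 = 1/16).
r to a half-sibling = 1/4 (half-sibs share one parent — one path of length 2: r = (1/2)^2 = 1/4).
r to a grandoffspring = 0.25 (two parent–offspring links: r = (1/2)^2 = 1/4).
r to a first cousin = 0.125 (first cousins share one grandparent pair — two paths of length 4: r = 2·(1/2)^4 = 1/8).
Summing one r·B term per recipient: 3·0.0625·0.396 + 1·0.25·0.111 + 2·0.25·0.388 + 2·0.125·0.285 = 0.36725.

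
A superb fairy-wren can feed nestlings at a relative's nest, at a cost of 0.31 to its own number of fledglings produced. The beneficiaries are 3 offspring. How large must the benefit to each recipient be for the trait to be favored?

0.2067

r to an offspring = 1/2 (one parent–offspring link: r = (1/2)^1 = 1/2).
Hamilton's rule with n recipients of equal r: n·r·B > C, so B > C/(n·r) = 0.31/(3·0.5) = 0.2067.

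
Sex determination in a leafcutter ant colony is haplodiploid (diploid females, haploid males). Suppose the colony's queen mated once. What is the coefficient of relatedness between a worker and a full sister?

Haplodiploid full sisters inherit their father's entire haploid genome identically (contributing 1/2) and on average half of their mother's contribution (1/2 · 1/2 = 1/4); r = 1/2 + 1/4 = 3/4.

0.75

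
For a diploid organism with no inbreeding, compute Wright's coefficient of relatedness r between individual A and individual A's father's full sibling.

Each parent–offspring link contributes a factor of 1/2, and independent paths through distinct common ancestors add.
Full aunt/uncle↔niece/nephew: two paths of length 3 through the shared grandparent pair: r = 2·(1/2)^3 = 1/4.

0.25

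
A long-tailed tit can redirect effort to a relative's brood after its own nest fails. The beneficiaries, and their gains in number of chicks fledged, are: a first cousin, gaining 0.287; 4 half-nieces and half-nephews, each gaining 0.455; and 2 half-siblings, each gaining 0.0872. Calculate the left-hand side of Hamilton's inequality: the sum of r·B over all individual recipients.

r to a first cousin = 1/8 (first cousins share one grandparent pair — two paths of length 4: r = 2·(1/2)^4 = 1/8).
r to a half-niece or half-nephew = 0.125 (half-aunt/uncle↔niece/nephew: one path of length 3: r = (1/2)^3 = 1/8).
r to a half-sibling = 1/4 (half-sibs share one parent — one path of length 2: r = (1/2)^2 = 1/4).
Summing one r·B term per recipient: 1·0.125·0.287 + 4·0.125·0.455 + 2·0.25·0.0872 = 0.306975.

0.306975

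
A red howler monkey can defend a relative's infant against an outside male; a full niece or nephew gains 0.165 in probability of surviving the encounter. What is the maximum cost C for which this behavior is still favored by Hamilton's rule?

r to a full niece or nephew = 0.25 (full aunt/uncle↔niece/nephew: two paths of length 3 through the shared grandparent pair: r = 2·(1/2)^3 = 1/4).
Hamilton's rule: n·r·B > C, so the trait is favored while C < n·r·B = 1·0.25·0.165 = 0.04125.

0.04125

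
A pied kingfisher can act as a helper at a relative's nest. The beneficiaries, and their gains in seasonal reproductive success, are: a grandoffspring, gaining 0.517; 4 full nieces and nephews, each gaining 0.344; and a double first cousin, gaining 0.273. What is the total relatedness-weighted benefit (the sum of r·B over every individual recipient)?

r to a grandoffspring = 0.25 (two parent–offspring links: r = (1/2)^2 = 1/4).
r to a full niece or nephew = 0.25 (full aunt/uncle↔niece/nephew: two paths of length 3 through the shared grandparent pair: r = 2·(1/2)^3 = 1/4).
r to a double first cousin = 0.25 (double first cousins share both grandparent pairs — four paths of length 4: r = 4·(1/2)^4 = 1/4).
Summing one r·B term per recipient: 1·0.25·0.517 + 4·0.25·0.344 + 1·0.25·0.273 = 0.5415.

0.5415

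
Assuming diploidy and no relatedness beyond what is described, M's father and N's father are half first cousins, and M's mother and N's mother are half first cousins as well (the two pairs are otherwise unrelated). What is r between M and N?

Independent pedigree routes through distinct common ancestors add.
M and N are related in two ways: half second cousins through their fathers (r = 1/64) and half second cousins through their mothers (r = 1/64).
r = 1/64 + 1/64 = 0.03125.

0.03125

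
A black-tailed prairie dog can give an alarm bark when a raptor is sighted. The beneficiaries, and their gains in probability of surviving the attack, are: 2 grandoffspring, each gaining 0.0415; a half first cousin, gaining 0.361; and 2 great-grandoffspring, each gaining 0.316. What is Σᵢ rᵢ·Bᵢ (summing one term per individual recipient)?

0.1223125

r to a grandoffspring = 1/4 (two parent–offspring links: r = (1/2)^2 = 1/4).
r to a half first cousin = 1/16 (half first cousins share one grandparent — one path of length 4: r = (1/2)^4 = 1/16).
r to a great-grandoffspring = 1/8 (three parent–offspring links: r = (1/2)^3 = 1/8).
Summing one r·B term per recipient: 2·0.25·0.0415 + 1·0.0625·0.361 + 2·0.125·0.316 = 0.1223125.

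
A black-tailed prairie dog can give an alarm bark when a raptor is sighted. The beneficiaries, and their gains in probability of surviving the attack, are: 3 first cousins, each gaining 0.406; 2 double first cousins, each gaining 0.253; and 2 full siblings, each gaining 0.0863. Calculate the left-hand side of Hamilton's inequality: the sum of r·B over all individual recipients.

0.36505

r to a first cousin = 1/8 (first cousins share one grandparent pair — two paths of length 4: r = 2·(1/2)^4 = 1/8).
r to a double first cousin = 1/4 (double first cousins share both grandparent pairs — four paths of length 4: r = 4·(1/2)^4 = 1/4).
r to a full sibling = 1/2 (full sibs share both parents — two paths of length 2: r = 2·(1/2)^2 = 1/2).
Summing one r·B term per recipient: 3·0.125·0.406 + 2·0.25·0.253 + 2·0.5·0.0863 = 0.36505.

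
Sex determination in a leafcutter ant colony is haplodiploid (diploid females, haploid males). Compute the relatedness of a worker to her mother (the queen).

0.5

One meiotic link between diploid queen and diploid daughter: r = 1/2.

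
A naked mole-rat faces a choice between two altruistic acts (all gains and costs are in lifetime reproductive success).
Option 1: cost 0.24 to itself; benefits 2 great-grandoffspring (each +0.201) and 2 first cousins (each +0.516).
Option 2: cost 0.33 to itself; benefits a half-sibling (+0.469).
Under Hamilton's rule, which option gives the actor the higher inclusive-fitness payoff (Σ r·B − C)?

Option 1: r to a great-grandoffspring = 0.125.
Option 1: r to a first cousin = 0.125.
Option 1: Σ r·B − C = (2·0.125·0.201 + 2·0.125·0.516) − 0.24 = -0.06075.
Option 2: r to a half-sibling = 0.25.
Option 2: Σ r·B − C = (1·0.25·0.469) − 0.33 = -0.21275.
Option 1 has the higher net inclusive-fitness payoff.

Option 1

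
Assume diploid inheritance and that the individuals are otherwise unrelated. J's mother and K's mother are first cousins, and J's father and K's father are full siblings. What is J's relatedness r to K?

With two independent routes of shared ancestry, r is the sum of the two contributions.
J and K are related in two ways: second cousins through their mothers (r = 1/32) and first cousins through their fathers (r = 1/8).
r = 1/32 + 1/8 = 0.15625.

0.15625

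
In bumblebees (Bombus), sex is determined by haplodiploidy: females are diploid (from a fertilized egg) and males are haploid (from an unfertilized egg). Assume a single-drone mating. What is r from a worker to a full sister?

0.75

Haplodiploid full sisters inherit their father's entire haploid genome identically (contributing 1/2) and on average half of their mother's contribution (1/2 · 1/2 = 1/4); r = 1/2 + 1/4 = 3/4.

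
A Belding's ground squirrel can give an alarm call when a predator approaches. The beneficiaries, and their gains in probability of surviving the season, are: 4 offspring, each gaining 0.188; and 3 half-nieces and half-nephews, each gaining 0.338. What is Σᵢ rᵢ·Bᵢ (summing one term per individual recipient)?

0.50275

r to an offspring = 1/2 (one parent–offspring link: r = (1/2)^1 = 1/2).
r to a half-niece or half-nephew = 1/8 (half-aunt/uncle↔niece/nephew: one path of length 3: r = (1/2)^3 = 1/8).
Summing one r·B term per recipient: 4·0.5·0.188 + 3·0.125·0.338 = 0.50275.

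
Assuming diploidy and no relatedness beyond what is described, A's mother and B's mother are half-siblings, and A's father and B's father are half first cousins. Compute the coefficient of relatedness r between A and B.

0.078125

Independent pedigree routes through distinct common ancestors add.
A and B are related in two ways: half first cousins through their mothers (r = 1/16) and half second cousins through their fathers (r = 1/64).
r = 1/16 + 1/64 = 5/64 = 0.078125.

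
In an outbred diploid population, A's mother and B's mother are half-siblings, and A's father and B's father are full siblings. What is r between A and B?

Wright's path rule: contributions from independent ancestry routes add.
A and B are related in two ways: half first cousins through their mothers (r = 1/16) and first cousins through their fathers (r = 1/8).
r = 1/16 + 1/8 = 0.1875.

0.1875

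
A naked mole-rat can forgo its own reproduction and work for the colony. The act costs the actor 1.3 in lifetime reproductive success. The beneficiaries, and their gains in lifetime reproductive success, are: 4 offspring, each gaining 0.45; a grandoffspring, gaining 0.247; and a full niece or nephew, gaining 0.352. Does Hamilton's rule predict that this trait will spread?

No

Hamilton's rule: the trait is favored when the sum of r·B over every recipient exceeds the actor's cost C.
r to an offspring = 0.5 (one parent–offspring link: r = (1/2)^1 = 1/2).
r to a grandoffspring = 0.25 (two parent–offspring links: r = (1/2)^2 = 1/4).
r to a full niece or nephew = 0.25 (full aunt/uncle↔niece/nephew: two paths of length 3 through the shared grandparent pair: r = 2·(1/2)^3 = 1/4).
Summing one r·B term per recipient: 4·0.5·0.45 + 1·0.25·0.247 + 1·0.25·0.352 = 1.04975.
1.04975 < 1.3: the indirect benefit is less than the cost.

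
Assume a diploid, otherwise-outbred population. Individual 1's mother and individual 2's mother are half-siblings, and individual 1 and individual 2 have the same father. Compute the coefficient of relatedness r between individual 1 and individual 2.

Relatedness sums over independent paths through distinct common ancestors.
Individual 1 and individual 2 are related in two ways: half first cousins through their mothers (r = 1/16) and half-sibs through their shared father (r = 1/4).
r = 1/16 + 1/4 = 0.3125.

0.3125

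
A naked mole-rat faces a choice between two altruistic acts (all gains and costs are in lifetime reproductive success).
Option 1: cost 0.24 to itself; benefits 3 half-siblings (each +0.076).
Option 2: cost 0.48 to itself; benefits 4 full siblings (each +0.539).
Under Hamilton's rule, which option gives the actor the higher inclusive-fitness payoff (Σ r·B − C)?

Option 1: r to a half-sibling = 0.25.
Option 1: Σ r·B − C = (3·0.25·0.076) − 0.24 = -0.183.
Option 2: r to a full sibling = 0.5.
Option 2: Σ r·B − C = (4·0.5·0.539) − 0.48 = 0.598.
Option 2 has the higher net inclusive-fitness payoff.

Option 2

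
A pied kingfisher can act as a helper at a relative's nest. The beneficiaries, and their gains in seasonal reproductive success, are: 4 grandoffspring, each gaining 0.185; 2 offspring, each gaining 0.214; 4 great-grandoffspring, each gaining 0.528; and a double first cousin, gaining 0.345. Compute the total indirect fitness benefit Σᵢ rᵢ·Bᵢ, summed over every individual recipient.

r to a grandoffspring = 0.25 (two parent–offspring links: r = (1/2)^2 = 1/4).
r to an offspring = 0.5 (one parent–offspring link: r = (1/2)^1 = 1/2).
r to a great-grandoffspring = 1/8 (three parent–offspring links: r = (1/2)^3 = 1/8).
r to a double first cousin = 1/4 (double first cousins share both grandparent pairs — four paths of length 4: r = 4·(1/2)^4 = 1/4).
Summing one r·B term per recipient: 4·0.25·0.185 + 2·0.5·0.214 + 4·0.125·0.528 + 1·0.25·0.345 = 0.74925.

0.74925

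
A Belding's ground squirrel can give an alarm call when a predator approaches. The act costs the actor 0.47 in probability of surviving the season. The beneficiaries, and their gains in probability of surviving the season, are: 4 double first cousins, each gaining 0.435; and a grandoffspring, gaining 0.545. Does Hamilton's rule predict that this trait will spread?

Hamilton's rule: the trait is favored when the sum of r·B over every recipient exceeds the actor's cost C.
r to a double first cousin = 1/4 (double first cousins share both grandparent pairs — four paths of length 4: r = 4·(1/2)^4 = 1/4).
r to a grandoffspring = 0.25 (two parent–offspring links: r = (1/2)^2 = 1/4).
Summing one r·B term per recipient: 4·0.25·0.435 + 1·0.25·0.545 = 0.57125.
0.57125 > 0.47: the indirect benefit exceeds the cost.

Yes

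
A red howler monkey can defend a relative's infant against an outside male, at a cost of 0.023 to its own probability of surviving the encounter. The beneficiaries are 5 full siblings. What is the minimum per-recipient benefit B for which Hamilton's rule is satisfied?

0.0092

r to a full sibling = 1/2 (full sibs share both parents — two paths of length 2: r = 2·(1/2)^2 = 1/2).
Hamilton's rule with n recipients of equal r: n·r·B > C, so B > C/(n·r) = 0.023/(5·0.5) = 0.0092.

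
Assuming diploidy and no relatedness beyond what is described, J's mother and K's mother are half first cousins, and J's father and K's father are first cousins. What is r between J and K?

0.046875

With two independent routes of shared ancestry, r is the sum of the two contributions.
J and K are related in two ways: half second cousins through their mothers (r = 1/64) and second cousins through their fathers (r = 1/32).
r = 1/64 + 1/32 = 3/64 = 0.046875.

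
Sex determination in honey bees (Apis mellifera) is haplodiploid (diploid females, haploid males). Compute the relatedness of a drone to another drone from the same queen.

0.5

Haploid brothers each carry a random half of the queen's diploid genome, so on average they share half: r = 1/2.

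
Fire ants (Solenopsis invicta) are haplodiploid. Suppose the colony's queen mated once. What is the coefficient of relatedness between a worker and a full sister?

0.75

Haplodiploid full sisters inherit their father's entire haploid genome identically (contributing 1/2) and on average half of their mother's contribution (1/2 · 1/2 = 1/4); r = 1/2 + 1/4 = 3/4.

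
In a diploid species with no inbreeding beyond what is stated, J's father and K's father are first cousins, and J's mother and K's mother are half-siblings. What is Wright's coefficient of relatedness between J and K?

0.09375

With two independent routes of shared ancestry, r is the sum of the two contributions.
J and K are related in two ways: second cousins through their fathers (r = 1/32) and half first cousins through their mothers (r = 1/16).
r = 1/32 + 1/16 = 3/32 = 0.09375.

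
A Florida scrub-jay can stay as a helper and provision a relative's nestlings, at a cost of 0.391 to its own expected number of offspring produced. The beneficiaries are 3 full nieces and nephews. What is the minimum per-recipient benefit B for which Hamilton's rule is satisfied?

r to a full niece or nephew = 1/4 (full aunt/uncle↔niece/nephew: two paths of length 3 through the shared grandparent pair: r = 2·(1/2)^3 = 1/4).
Hamilton's rule with n recipients of equal r: n·r·B > C, so B > C/(n·r) = 0.391/(3·0.25) = 0.5213.

0.5213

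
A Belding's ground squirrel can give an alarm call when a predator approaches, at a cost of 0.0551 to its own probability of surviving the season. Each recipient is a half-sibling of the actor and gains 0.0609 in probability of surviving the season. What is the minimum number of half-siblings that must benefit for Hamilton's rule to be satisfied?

4

r to a half-sibling = 1/4 (half-sibs share one parent — one path of length 2: r = (1/2)^2 = 1/4).
Hamilton's rule: n·r·B > C  ⇒  n > C/(r·B) = 0.0551/(0.25·0.0609) = 3.619.
The smallest integer exceeding 3.619 is 4.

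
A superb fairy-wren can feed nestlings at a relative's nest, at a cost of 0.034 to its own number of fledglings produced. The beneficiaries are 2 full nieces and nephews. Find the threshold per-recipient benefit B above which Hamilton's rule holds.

0.068

r to a full niece or nephew = 1/4 (full aunt/uncle↔niece/nephew: two paths of length 3 through the shared grandparent pair: r = 2·(1/2)^3 = 1/4).
Hamilton's rule with n recipients of equal r: n·r·B > C, so B > C/(n·r) = 0.034/(2·0.25) = 0.068.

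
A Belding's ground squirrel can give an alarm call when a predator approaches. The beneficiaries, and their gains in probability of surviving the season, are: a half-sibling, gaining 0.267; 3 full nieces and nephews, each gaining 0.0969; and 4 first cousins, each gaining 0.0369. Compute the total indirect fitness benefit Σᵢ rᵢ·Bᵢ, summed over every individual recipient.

0.157875

r to a half-sibling = 0.25 (half-sibs share one parent — one path of length 2: r = (1/2)^2 = 1/4).
r to a full niece or nephew = 0.25 (full aunt/uncle↔niece/nephew: two paths of length 3 through the shared grandparent pair: r = 2·(1/2)^3 = 1/4).
r to a first cousin = 0.125 (first cousins share one grandparent pair — two paths of length 4: r = 2·(1/2)^4 = 1/8).
Summing one r·B term per recipient: 1·0.25·0.267 + 3·0.25·0.0969 + 4·0.125·0.0369 = 0.157875.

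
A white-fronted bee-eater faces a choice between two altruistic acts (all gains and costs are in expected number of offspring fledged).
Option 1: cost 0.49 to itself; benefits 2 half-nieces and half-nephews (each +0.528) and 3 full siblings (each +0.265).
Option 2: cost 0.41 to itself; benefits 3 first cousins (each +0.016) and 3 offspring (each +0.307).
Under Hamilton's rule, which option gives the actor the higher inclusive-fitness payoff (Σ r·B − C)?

Option 1: r to a half-niece or half-nephew = 0.125.
Option 1: r to a full sibling = 0.5.
Option 1: Σ r·B − C = (2·0.125·0.528 + 3·0.5·0.265) − 0.49 = 0.0395.
Option 2: r to a first cousin = 0.125.
Option 2: r to an offspring = 0.5.
Option 2: Σ r·B − C = (3·0.125·0.016 + 3·0.5·0.307) − 0.41 = 0.0565.
Option 2 has the higher net inclusive-fitness payoff.

Option 2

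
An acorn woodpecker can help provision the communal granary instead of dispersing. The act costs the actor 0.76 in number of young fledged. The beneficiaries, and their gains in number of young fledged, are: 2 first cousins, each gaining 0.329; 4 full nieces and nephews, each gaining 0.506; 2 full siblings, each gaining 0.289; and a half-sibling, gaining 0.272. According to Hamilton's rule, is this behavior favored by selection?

Hamilton's rule: the trait is favored when the sum of r·B over every recipient exceeds the actor's cost C.
r to a first cousin = 0.125 (first cousins share one grandparent pair — two paths of length 4: r = 2·(1/2)^4 = 1/8).
r to a full niece or nephew = 0.25 (full aunt/uncle↔niece/nephew: two paths of length 3 through the shared grandparent pair: r = 2·(1/2)^3 = 1/4).
r to a full sibling = 0.5 (full sibs share both parents — two paths of length 2: r = 2·(1/2)^2 = 1/2).
r to a half-sibling = 1/4 (half-sibs share one parent — one path of length 2: r = (1/2)^2 = 1/4).
Summing one r·B term per recipient: 2·0.125·0.329 + 4·0.25·0.506 + 2·0.5·0.289 + 1·0.25·0.272 = 0.94525.
0.94525 > 0.76: the indirect benefit exceeds the cost.

Yes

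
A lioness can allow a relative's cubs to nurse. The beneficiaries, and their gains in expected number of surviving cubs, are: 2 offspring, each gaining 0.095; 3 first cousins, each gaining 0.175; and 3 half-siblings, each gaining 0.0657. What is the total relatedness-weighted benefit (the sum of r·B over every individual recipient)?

0.2099

r to an offspring = 0.5 (one parent–offspring link: r = (1/2)^1 = 1/2).
r to a first cousin = 0.125 (first cousins share one grandparent pair — two paths of length 4: r = 2·(1/2)^4 = 1/8).
r to a half-sibling = 1/4 (half-sibs share one parent — one path of length 2: r = (1/2)^2 = 1/4).
Summing one r·B term per recipient: 2·0.5·0.095 + 3·0.125·0.175 + 3·0.25·0.0657 = 0.2099.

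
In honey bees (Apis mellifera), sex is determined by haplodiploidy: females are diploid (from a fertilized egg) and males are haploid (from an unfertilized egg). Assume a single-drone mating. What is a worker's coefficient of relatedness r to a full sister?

0.75

Haplodiploid full sisters inherit their father's entire haploid genome identically (contributing 1/2) and on average half of their mother's contribution (1/2 · 1/2 = 1/4); r = 1/2 + 1/4 = 3/4.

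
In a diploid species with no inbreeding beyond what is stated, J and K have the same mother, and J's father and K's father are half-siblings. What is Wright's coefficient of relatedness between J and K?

With two independent routes of shared ancestry, r is the sum of the two contributions.
J and K are related in two ways: half-sibs through their shared mother (r = 1/4) and half first cousins through their fathers (r = 1/16).
r = 1/4 + 1/16 = 0.3125.

0.3125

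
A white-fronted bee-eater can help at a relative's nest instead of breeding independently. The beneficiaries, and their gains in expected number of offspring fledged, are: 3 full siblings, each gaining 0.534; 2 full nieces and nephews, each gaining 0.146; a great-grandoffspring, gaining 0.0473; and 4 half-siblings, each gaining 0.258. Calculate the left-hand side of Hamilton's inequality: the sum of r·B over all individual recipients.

1.1379125

r to a full sibling = 0.5 (full sibs share both parents — two paths of length 2: r = 2·(1/2)^2 = 1/2).
r to a full niece or nephew = 1/4 (full aunt/uncle↔niece/nephew: two paths of length 3 through the shared grandparent pair: r = 2·(1/2)^3 = 1/4).
r to a great-grandoffspring = 0.125 (three parent–offspring links: r = (1/2)^3 = 1/8).
r to a half-sibling = 0.25 (half-sibs share one parent — one path of length 2: r = (1/2)^2 = 1/4).
Summing one r·B term per recipient: 3·0.5·0.534 + 2·0.25·0.146 + 1·0.125·0.0473 + 4·0.25·0.258 = 1.1379125.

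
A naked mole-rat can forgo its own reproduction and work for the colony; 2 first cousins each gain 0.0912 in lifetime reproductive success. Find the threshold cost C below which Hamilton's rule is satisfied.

0.0228

r to a first cousin = 1/8 (first cousins share one grandparent pair — two paths of length 4: r = 2·(1/2)^4 = 1/8).
Hamilton's rule: n·r·B > C, so the trait is favored while C < n·r·B = 2·0.125·0.0912 = 0.0228.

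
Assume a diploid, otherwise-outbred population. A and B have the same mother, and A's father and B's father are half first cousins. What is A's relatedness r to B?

Wright's path rule: contributions from independent ancestry routes add.
A and B are related in two ways: half-sibs through their shared mother (r = 1/4) and half second cousins through their fathers (r = 1/64).
r = 1/4 + 1/64 = 0.265625.

0.265625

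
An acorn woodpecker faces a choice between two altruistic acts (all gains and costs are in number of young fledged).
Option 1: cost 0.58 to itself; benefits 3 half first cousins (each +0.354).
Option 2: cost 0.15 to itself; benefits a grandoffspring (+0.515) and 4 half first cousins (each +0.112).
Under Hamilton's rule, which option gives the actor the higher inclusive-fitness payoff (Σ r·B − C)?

Option 1: r to a half first cousin = 0.0625.
Option 1: Σ r·B − C = (3·0.0625·0.354) − 0.58 = -0.513625.
Option 2: r to a grandoffspring = 0.25.
Option 2: r to a half first cousin = 0.0625.
Option 2: Σ r·B − C = (1·0.25·0.515 + 4·0.0625·0.112) − 0.15 = 0.00675.
Option 2 has the higher net inclusive-fitness payoff.

Option 2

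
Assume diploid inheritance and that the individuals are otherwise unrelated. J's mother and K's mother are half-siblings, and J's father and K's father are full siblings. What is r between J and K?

Independent pedigree routes through distinct common ancestors add.
J and K are related in two ways: half first cousins through their mothers (r = 1/16) and first cousins through their fathers (r = 1/8).
r = 1/16 + 1/8 = 0.1875.

0.1875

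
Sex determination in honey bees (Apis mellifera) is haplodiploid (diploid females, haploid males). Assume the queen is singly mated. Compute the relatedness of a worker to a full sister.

Haplodiploid full sisters inherit their father's entire haploid genome identically (contributing 1/2) and on average half of their mother's contribution (1/2 · 1/2 = 1/4); r = 1/2 + 1/4 = 3/4.

0.75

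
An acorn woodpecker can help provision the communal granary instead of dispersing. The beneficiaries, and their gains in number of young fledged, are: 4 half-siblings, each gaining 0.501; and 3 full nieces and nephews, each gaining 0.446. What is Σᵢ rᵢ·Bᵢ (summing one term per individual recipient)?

0.8355

r to a half-sibling = 0.25 (half-sibs share one parent — one path of length 2: r = (1/2)^2 = 1/4).
r to a full niece or nephew = 0.25 (full aunt/uncle↔niece/nephew: two paths of length 3 through the shared grandparent pair: r = 2·(1/2)^3 = 1/4).
Summing one r·B term per recipient: 4·0.25·0.501 + 3·0.25·0.446 = 0.8355.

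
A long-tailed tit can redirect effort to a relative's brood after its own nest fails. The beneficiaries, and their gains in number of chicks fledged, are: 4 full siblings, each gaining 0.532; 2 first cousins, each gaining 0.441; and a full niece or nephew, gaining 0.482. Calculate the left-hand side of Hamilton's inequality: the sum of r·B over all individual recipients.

r to a full sibling = 1/2 (full sibs share both parents — two paths of length 2: r = 2·(1/2)^2 = 1/2).
r to a first cousin = 0.125 (first cousins share one grandparent pair — two paths of length 4: r = 2·(1/2)^4 = 1/8).
r to a full niece or nephew = 1/4 (full aunt/uncle↔niece/nephew: two paths of length 3 through the shared grandparent pair: r = 2·(1/2)^3 = 1/4).
Summing one r·B term per recipient: 4·0.5·0.532 + 2·0.125·0.441 + 1·0.25·0.482 = 1.29475.

1.29475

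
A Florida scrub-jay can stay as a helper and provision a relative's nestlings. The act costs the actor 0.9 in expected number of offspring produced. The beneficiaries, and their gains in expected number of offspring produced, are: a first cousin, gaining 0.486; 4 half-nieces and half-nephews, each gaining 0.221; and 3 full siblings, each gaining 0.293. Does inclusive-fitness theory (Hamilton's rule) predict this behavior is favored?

No

Hamilton's rule: the trait is favored when the sum of r·B over every recipient exceeds the actor's cost C.
r to a first cousin = 0.125 (first cousins share one grandparent pair — two paths of length 4: r = 2·(1/2)^4 = 1/8).
r to a half-niece or half-nephew = 0.125 (half-aunt/uncle↔niece/nephew: one path of length 3: r = (1/2)^3 = 1/8).
r to a full sibling = 0.5 (full sibs share both parents — two paths of length 2: r = 2·(1/2)^2 = 1/2).
Summing one r·B term per recipient: 1·0.125·0.486 + 4·0.125·0.221 + 3·0.5·0.293 = 0.61075.
0.61075 < 0.9: the indirect benefit is less than the cost.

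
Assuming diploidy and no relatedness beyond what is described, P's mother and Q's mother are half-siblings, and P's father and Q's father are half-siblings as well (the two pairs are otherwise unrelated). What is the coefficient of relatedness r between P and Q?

0.125

With two independent routes of shared ancestry, r is the sum of the two contributions.
P and Q are related in two ways: half first cousins through their mothers (r = 1/16) and half first cousins through their fathers (r = 1/16).
r = 1/16 + 1/16 = 0.125.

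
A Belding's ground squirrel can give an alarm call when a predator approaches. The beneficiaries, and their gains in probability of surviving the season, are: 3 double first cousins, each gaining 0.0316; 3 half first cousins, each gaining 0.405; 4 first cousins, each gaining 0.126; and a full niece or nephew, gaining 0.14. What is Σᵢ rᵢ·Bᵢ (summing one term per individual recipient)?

0.1976375

r to a double first cousin = 1/4 (double first cousins share both grandparent pairs — four paths of length 4: r = 4·(1/2)^4 = 1/4).
r to a half first cousin = 1/16 (half first cousins share one grandparent — one path of length 4: r = (1/2)^4 = 1/16).
r to a first cousin = 0.125 (first cousins share one grandparent pair — two paths of length 4: r = 2·(1/2)^4 = 1/8).
r to a full niece or nephew = 1/4 (full aunt/uncle↔niece/nephew: two paths of length 3 through the shared grandparent pair: r = 2·(1/2)^3 = 1/4).
Summing one r·B term per recipient: 3·0.25·0.0316 + 3·0.0625·0.405 + 4·0.125·0.126 + 1·0.25·0.14 = 0.1976375.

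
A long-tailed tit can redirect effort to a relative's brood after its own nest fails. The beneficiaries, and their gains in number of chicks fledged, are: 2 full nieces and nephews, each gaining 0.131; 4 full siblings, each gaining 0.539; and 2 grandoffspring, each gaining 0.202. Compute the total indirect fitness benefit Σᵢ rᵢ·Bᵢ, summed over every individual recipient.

1.2445

r to a full niece or nephew = 0.25 (full aunt/uncle↔niece/nephew: two paths of length 3 through the shared grandparent pair: r = 2·(1/2)^3 = 1/4).
r to a full sibling = 0.5 (full sibs share both parents — two paths of length 2: r = 2·(1/2)^2 = 1/2).
r to a grandoffspring = 1/4 (two parent–offspring links: r = (1/2)^2 = 1/4).
Summing one r·B term per recipient: 2·0.25·0.131 + 4·0.5·0.539 + 2·0.25·0.202 = 1.2445.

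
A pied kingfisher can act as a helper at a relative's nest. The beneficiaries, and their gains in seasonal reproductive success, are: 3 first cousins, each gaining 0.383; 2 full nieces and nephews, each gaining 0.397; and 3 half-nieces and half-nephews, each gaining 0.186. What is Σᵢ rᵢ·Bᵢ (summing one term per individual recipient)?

0.411875

r to a first cousin = 1/8 (first cousins share one grandparent pair — two paths of length 4: r = 2·(1/2)^4 = 1/8).
r to a full niece or nephew = 0.25 (full aunt/uncle↔niece/nephew: two paths of length 3 through the shared grandparent pair: r = 2·(1/2)^3 = 1/4).
r to a half-niece or half-nephew = 0.125 (half-aunt/uncle↔niece/nephew: one path of length 3: r = (1/2)^3 = 1/8).
Summing one r·B term per recipient: 3·0.125·0.383 + 2·0.25·0.397 + 3·0.125·0.186 = 0.411875.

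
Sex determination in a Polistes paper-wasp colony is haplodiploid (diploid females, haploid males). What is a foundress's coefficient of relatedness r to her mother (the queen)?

One meiotic link between diploid queen and diploid daughter: r = 1/2.

0.5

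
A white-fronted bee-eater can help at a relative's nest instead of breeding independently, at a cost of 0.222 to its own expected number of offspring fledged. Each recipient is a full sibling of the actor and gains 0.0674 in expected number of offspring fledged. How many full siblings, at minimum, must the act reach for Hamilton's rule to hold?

7

r to a full sibling = 1/2 (full sibs share both parents — two paths of length 2: r = 2·(1/2)^2 = 1/2).
Hamilton's rule: n·r·B > C  ⇒  n > C/(r·B) = 0.222/(0.5·0.0674) = 6.588.
The smallest integer exceeding 6.588 is 7.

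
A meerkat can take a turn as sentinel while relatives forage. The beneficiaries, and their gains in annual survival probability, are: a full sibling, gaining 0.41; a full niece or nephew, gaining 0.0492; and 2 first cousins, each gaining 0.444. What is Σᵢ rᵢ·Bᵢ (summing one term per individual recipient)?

0.3283

r to a full sibling = 0.5 (full sibs share both parents — two paths of length 2: r = 2·(1/2)^2 = 1/2).
r to a full niece or nephew = 0.25 (full aunt/uncle↔niece/nephew: two paths of length 3 through the shared grandparent pair: r = 2·(1/2)^3 = 1/4).
r to a first cousin = 0.125 (first cousins share one grandparent pair — two paths of length 4: r = 2·(1/2)^4 = 1/8).
Summing one r·B term per recipient: 1·0.5·0.41 + 1·0.25·0.0492 + 2·0.125·0.444 = 0.3283.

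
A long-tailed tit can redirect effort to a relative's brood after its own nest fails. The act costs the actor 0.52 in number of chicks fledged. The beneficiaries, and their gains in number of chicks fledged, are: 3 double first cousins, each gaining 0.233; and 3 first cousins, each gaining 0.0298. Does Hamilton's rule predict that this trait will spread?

No

Hamilton's rule: the trait is favored when the sum of r·B over every recipient exceeds the actor's cost C.
r to a double first cousin = 1/4 (double first cousins share both grandparent pairs — four paths of length 4: r = 4·(1/2)^4 = 1/4).
r to a first cousin = 1/8 (first cousins share one grandparent pair — two paths of length 4: r = 2·(1/2)^4 = 1/8).
Summing one r·B term per recipient: 3·0.25·0.233 + 3·0.125·0.0298 = 0.185925.
0.185925 < 0.52: the indirect benefit is less than the cost.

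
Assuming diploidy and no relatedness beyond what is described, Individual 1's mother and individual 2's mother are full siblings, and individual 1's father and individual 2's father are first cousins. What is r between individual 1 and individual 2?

Wright's path rule: contributions from independent ancestry routes add.
Individual 1 and individual 2 are related in two ways: first cousins through their mothers (r = 1/8) and second cousins through their fathers (r = 1/32).
r = 1/8 + 1/32 = 5/32 = 0.15625.

0.15625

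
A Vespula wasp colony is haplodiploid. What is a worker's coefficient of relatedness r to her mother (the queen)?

0.5

One meiotic link between diploid queen and diploid daughter: r = 1/2.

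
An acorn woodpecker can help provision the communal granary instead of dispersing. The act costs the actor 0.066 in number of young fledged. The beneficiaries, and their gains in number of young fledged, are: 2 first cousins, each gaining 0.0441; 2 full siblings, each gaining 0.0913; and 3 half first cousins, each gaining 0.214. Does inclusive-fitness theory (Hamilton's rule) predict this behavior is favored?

Hamilton's rule: the trait is favored when the sum of r·B over every recipient exceeds the actor's cost C.
r to a first cousin = 0.125 (first cousins share one grandparent pair — two paths of length 4: r = 2·(1/2)^4 = 1/8).
r to a full sibling = 1/2 (full sibs share both parents — two paths of length 2: r = 2·(1/2)^2 = 1/2).
r to a half first cousin = 1/16 (half first cousins share one grandparent — one path of length 4: r = (1/2)^4 = 1/16).
Summing one r·B term per recipient: 2·0.125·0.0441 + 2·0.5·0.0913 + 3·0.0625·0.214 = 0.14245.
0.14245 > 0.066: the indirect benefit exceeds the cost.

Yes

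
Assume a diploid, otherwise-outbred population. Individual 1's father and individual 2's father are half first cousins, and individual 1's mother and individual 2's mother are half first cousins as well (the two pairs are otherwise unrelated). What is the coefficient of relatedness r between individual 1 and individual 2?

Relatedness sums over independent paths through distinct common ancestors.
Individual 1 and individual 2 are related in two ways: half second cousins through their fathers (r = 1/64) and half second cousins through their mothers (r = 1/64).
r = 1/64 + 1/64 = 1/32 = 0.03125.

0.03125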